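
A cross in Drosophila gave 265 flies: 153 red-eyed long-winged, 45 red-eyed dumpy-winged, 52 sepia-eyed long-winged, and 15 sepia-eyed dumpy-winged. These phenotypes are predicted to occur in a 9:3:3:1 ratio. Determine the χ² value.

Total ratio parts = 16. Expected numbers out of 265:
  red-eyed long-winged: 265 × 9/16 = 149.0625
  red-eyed dumpy-winged: 265 × 3/16 = 49.6875
  sepia-eyed long-winged: 265 × 3/16 = 49.6875
  sepia-eyed dumpy-winged: 265 × 1/16 = 16.5625
χ² = Σ (O − E)² / E
  red-eyed long-winged: (153 − 149.0625)² / 149.0625 = 0.1040
  red-eyed dumpy-winged: (45 − 49.6875)² / 49.6875 = 0.4422
  sepia-eyed long-winged: (52 − 49.6875)² / 49.6875 = 0.1076
  sepia-eyed dumpy-winged: (15 − 16.5625)² / 16.5625 = 0.1474
χ² = 0.1040 + 0.4422 + 0.1076 + 0.1474 = 0.8012 ≈ 0.801

0.801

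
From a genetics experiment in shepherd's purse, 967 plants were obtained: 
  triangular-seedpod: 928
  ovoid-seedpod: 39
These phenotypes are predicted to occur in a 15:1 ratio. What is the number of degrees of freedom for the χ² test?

A goodness-of-fit test with 2 phenotype classes has df = 2 − 1 = 1.

1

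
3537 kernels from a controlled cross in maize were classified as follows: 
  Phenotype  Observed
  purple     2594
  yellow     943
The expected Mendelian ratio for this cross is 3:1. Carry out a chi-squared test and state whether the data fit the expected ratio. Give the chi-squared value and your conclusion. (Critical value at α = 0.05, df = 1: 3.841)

5.205; not consistent

Expected counts for N = 3537 under a 3:1 ratio (total parts = 4):
  purple: 3537 × 3/4 = 2652.75
  yellow: 3537 × 1/4 = 884.25
χ² = Σ (O − E)² / E
  purple: (2594 − 2652.75)² / 2652.75 = 1.3011
  yellow: (943 − 884.25)² / 884.25 = 3.9034
χ² = 1.3011 + 3.9034 = 5.2045 ≈ 5.205
Degrees of freedom = 2 − 1 = 1; critical value at α = 0.05 is 3.841.
Since 5.205 > 3.841, we reject the null hypothesis — the data do not fit the 3:1 ratio.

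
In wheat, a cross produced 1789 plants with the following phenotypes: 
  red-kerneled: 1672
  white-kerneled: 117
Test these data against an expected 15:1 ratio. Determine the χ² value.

0.257

Total ratio parts = 16. Expected numbers out of 1789:
  red-kerneled: 1789 × 15/16 = 1677.1875
  white-kerneled: 1789 × 1/16 = 111.8125
χ² = Σ (O − E)² / E
  red-kerneled: (1672 − 1677.1875)² / 1677.1875 = 0.0160
  white-kerneled: (117 − 111.8125)² / 111.8125 = 0.2407
χ² = 0.0160 + 0.2407 = 0.2567 ≈ 0.257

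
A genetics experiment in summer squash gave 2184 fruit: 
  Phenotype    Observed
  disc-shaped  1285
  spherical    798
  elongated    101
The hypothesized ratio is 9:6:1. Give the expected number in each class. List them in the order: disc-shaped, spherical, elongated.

1228.5, 819, 136.5

Under the 9:6:1 hypothesis (Σ ratio = 16, N = 2184):
  disc-shaped: 2184 × 9/16 = 1228.5
  spherical: 2184 × 6/16 = 819
  elongated: 2184 × 1/16 = 136.5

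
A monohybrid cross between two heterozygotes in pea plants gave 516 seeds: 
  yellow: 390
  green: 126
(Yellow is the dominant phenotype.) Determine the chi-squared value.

For a monohybrid cross between heterozygotes with complete dominance, the expected phenotypic ratio is 3:1.
Under the 3:1 hypothesis (Σ ratio = 4, N = 516):
  yellow: 516 × 3/4 = 387
  green: 516 × 1/4 = 129
χ² = Σ (O − E)² / E
  yellow: (390 − 387)² / 387 = 0.0233
  green: (126 − 129)² / 129 = 0.0698
χ² = 0.0233 + 0.0698 = 0.0931 ≈ 0.093

0.093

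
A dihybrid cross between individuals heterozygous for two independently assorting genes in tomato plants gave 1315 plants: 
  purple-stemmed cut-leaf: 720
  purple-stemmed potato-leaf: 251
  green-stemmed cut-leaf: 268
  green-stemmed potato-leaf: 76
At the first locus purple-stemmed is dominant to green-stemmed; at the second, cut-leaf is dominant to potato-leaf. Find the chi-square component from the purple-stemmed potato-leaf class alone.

A dihybrid F₂ with independent assortment and complete dominance at both loci gives a 9:3:3:1 phenotypic ratio.
The 9:3:3:1 ratio has 16 parts, so with N = 1315 the expected counts are:
  purple-stemmed cut-leaf: 1315 × 9/16 = 739.6875
  purple-stemmed potato-leaf: 1315 × 3/16 = 246.5625
  green-stemmed cut-leaf: 1315 × 3/16 = 246.5625
  green-stemmed potato-leaf: 1315 × 1/16 = 82.1875
Contribution of purple-stemmed potato-leaf: (251 − 246.5625)² / 246.5625 = 0.0799

0.080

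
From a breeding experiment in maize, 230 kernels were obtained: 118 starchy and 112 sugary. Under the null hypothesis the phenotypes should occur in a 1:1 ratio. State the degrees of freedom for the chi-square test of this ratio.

1

A goodness-of-fit test with 2 phenotype classes has df = 2 − 1 = 1.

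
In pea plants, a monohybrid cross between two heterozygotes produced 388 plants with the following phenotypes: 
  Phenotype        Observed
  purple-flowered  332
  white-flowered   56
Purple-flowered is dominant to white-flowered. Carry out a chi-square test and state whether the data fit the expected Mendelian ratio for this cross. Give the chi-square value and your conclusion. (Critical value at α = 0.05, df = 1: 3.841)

For a monohybrid cross between heterozygotes with complete dominance, the expected phenotypic ratio is 3:1.
The 3:1 ratio has 4 parts, so with N = 388 the expected counts are:
  purple-flowered: 388 × 3/4 = 291
  white-flowered: 388 × 1/4 = 97
χ² = Σ (O − E)² / E
  purple-flowered: (332 − 291)² / 291 = 5.7766
  white-flowered: (56 − 97)² / 97 = 17.3299
χ² = 5.7766 + 17.3299 = 23.1065 ≈ 23.107
Degrees of freedom = 2 − 1 = 1; critical value at α = 0.05 is 3.841.
Since 23.107 > 3.841, we reject the null hypothesis — the data do not fit the 3:1 ratio.

23.107; not consistent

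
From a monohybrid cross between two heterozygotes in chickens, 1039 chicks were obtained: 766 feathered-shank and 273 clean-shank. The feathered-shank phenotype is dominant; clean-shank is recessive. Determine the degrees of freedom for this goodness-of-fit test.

1

For a monohybrid cross between heterozygotes with complete dominance, the expected phenotypic ratio is 3:1.
A goodness-of-fit test with 2 phenotype classes has df = 2 − 1 = 1.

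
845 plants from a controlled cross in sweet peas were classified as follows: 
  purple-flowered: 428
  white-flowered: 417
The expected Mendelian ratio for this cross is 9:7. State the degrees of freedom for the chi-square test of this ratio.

A goodness-of-fit test with 2 phenotype classes has df = 2 − 1 = 1.

1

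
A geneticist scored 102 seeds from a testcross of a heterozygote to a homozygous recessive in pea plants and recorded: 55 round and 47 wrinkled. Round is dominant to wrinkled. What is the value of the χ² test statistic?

A testcross of a heterozygote (Aa × aa) gives a 1:1 phenotypic ratio.
Expected counts for N = 102 under a 1:1 ratio (total parts = 2):
  round: 102 × 1/2 = 51
  wrinkled: 102 × 1/2 = 51
χ² = Σ (O − E)² / E
  round: (55 − 51)² / 51 = 0.3137
  wrinkled: (47 − 51)² / 51 = 0.3137
χ² = 0.3137 + 0.3137 = 0.6274 ≈ 0.627

0.627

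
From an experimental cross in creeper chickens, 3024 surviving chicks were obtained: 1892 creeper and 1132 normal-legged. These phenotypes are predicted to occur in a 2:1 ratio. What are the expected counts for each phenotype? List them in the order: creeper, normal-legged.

2016, 1008

Under the 2:1 hypothesis (Σ ratio = 3, N = 3024):
  creeper: 3024 × 2/3 = 2016
  normal-legged: 3024 × 1/3 = 1008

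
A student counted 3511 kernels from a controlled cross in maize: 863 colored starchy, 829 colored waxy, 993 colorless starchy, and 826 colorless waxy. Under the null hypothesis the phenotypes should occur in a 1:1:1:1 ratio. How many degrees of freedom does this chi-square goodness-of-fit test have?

A goodness-of-fit test with 4 phenotype classes has df = 4 − 1 = 3.

3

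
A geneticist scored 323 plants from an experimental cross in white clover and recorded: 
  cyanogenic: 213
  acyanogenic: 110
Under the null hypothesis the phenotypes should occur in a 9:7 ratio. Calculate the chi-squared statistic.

Total ratio parts = 16. Expected numbers out of 323:
  cyanogenic: 323 × 9/16 = 181.6875
  acyanogenic: 323 × 7/16 = 141.3125
χ² = Σ (O − E)² / E
  cyanogenic: (213 − 181.6875)² / 181.6875 = 5.3965
  acyanogenic: (110 − 141.3125)² / 141.3125 = 6.9383
χ² = 5.3965 + 6.9383 = 12.3348 ≈ 12.335

12.335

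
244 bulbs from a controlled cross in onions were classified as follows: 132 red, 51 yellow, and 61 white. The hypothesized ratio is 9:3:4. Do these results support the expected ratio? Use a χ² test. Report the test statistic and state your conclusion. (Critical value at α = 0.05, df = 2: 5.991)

Expected counts for N = 244 under a 9:3:4 ratio (total parts = 16):
  red: 244 × 9/16 = 137.25
  yellow: 244 × 3/16 = 45.75
  white: 244 × 4/16 = 61
χ² = Σ (O − E)² / E
  red: (132 − 137.25)² / 137.25 = 0.2008
  yellow: (51 − 45.75)² / 45.75 = 0.6025
  white: (61 − 61)² / 61 = 0.0000
χ² = 0.2008 + 0.6025 + 0.0000 = 0.8033 ≈ 0.803
Degrees of freedom = 3 − 1 = 2; critical value at α = 0.05 is 5.991.
Since 0.803 < 5.991, we fail to reject the null hypothesis — the data are consistent with the 9:3:4 ratio.

0.803; consistent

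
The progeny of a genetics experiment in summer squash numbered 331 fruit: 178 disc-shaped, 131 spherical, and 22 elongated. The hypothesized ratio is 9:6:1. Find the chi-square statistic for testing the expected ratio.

Expected counts for N = 331 under a 9:6:1 ratio (total parts = 16):
  disc-shaped: 331 × 9/16 = 186.1875
  spherical: 331 × 6/16 = 124.125
  elongated: 331 × 1/16 = 20.6875
χ² = Σ (O − E)² / E
  disc-shaped: (178 − 186.1875)² / 186.1875 = 0.3600
  spherical: (131 − 124.125)² / 124.125 = 0.3808
  elongated: (22 − 20.6875)² / 20.6875 = 0.0833
χ² = 0.3600 + 0.3808 + 0.0833 = 0.8241 ≈ 0.824

0.824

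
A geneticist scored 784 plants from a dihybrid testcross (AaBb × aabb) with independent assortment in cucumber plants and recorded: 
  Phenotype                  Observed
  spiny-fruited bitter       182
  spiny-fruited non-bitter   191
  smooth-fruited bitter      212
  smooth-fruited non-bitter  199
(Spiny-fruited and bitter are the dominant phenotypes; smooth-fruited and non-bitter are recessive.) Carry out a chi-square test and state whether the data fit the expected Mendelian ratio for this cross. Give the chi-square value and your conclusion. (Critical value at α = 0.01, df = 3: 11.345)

2.480; consistent

A dihybrid testcross with independent assortment gives a 1:1:1:1 ratio.
Expected counts for N = 784 under a 1:1:1:1 ratio (total parts = 4):
  spiny-fruited bitter: 784 × 1/4 = 196
  spiny-fruited non-bitter: 784 × 1/4 = 196
  smooth-fruited bitter: 784 × 1/4 = 196
  smooth-fruited non-bitter: 784 × 1/4 = 196
χ² = Σ (O − E)² / E
  spiny-fruited bitter: (182 − 196)² / 196 = 1.0000
  spiny-fruited non-bitter: (191 − 196)² / 196 = 0.1276
  smooth-fruited bitter: (212 − 196)² / 196 = 1.3061
  smooth-fruited non-bitter: (199 − 196)² / 196 = 0.0459
χ² = 1.0000 + 0.1276 + 1.3061 + 0.0459 = 2.4796 ≈ 2.480
Degrees of freedom = 4 − 1 = 3; critical value at α = 0.01 is 11.345.
Since 2.480 < 11.345, we fail to reject the null hypothesis — the data are consistent with the 1:1:1:1 ratio.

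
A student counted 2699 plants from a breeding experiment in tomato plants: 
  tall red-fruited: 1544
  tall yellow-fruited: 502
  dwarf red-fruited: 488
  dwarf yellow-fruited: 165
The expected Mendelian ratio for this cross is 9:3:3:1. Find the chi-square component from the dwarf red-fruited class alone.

Total ratio parts = 16. Expected numbers out of 2699:
  tall red-fruited: 2699 × 9/16 = 1518.1875
  tall yellow-fruited: 2699 × 3/16 = 506.0625
  dwarf red-fruited: 2699 × 3/16 = 506.0625
  dwarf yellow-fruited: 2699 × 1/16 = 168.6875
Contribution of dwarf red-fruited: (488 − 506.0625)² / 506.0625 = 0.6447

0.645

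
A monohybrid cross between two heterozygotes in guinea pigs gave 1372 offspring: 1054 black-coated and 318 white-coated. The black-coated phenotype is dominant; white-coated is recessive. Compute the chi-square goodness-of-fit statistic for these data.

2.430

For a monohybrid cross between heterozygotes with complete dominance, the expected phenotypic ratio is 3:1.
Total ratio parts = 4. Expected numbers out of 1372:
  black-coated: 1372 × 3/4 = 1029
  white-coated: 1372 × 1/4 = 343
χ² = Σ (O − E)² / E
  black-coated: (1054 − 1029)² / 1029 = 0.6074
  white-coated: (318 − 343)² / 343 = 1.8222
χ² = 0.6074 + 1.8222 = 2.4296 ≈ 2.430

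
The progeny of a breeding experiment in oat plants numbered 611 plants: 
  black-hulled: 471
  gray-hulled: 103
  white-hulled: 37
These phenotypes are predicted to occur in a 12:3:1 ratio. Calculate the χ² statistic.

Total ratio parts = 16. Expected numbers out of 611:
  black-hulled: 611 × 12/16 = 458.25
  gray-hulled: 611 × 3/16 = 114.5625
  white-hulled: 611 × 1/16 = 38.1875
χ² = Σ (O − E)² / E
  black-hulled: (471 − 458.25)² / 458.25 = 0.3547
  gray-hulled: (103 − 114.5625)² / 114.5625 = 1.1670
  white-hulled: (37 − 38.1875)² / 38.1875 = 0.0369
χ² = 0.3547 + 1.1670 + 0.0369 = 1.5586 ≈ 1.559

1.559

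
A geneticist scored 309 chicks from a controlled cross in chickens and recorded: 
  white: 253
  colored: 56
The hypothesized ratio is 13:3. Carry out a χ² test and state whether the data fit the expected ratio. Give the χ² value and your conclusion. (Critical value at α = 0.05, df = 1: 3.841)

Total ratio parts = 16. Expected numbers out of 309:
  white: 309 × 13/16 = 251.0625
  colored: 309 × 3/16 = 57.9375
χ² = Σ (O − E)² / E
  white: (253 − 251.0625)² / 251.0625 = 0.0150
  colored: (56 − 57.9375)² / 57.9375 = 0.0648
χ² = 0.0150 + 0.0648 = 0.0798 ≈ 0.080
Degrees of freedom = 2 − 1 = 1; critical value at α = 0.05 is 3.841.
Since 0.080 < 3.841, we fail to reject the null hypothesis — the data are consistent with the 13:3 ratio.

0.080; consistent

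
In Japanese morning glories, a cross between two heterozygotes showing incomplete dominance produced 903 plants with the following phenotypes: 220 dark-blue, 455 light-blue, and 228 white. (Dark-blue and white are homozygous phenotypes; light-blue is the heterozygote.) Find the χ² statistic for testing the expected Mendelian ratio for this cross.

With incomplete dominance, a heterozygote × heterozygote cross gives a 1:2:1 phenotypic ratio.
The 1:2:1 ratio has 4 parts, so with N = 903 the expected counts are:
  dark-blue: 903 × 1/4 = 225.75
  light-blue: 903 × 2/4 = 451.5
  white: 903 × 1/4 = 225.75
χ² = Σ (O − E)² / E
  dark-blue: (220 − 225.75)² / 225.75 = 0.1465
  light-blue: (455 − 451.5)² / 451.5 = 0.0271
  white: (228 − 225.75)² / 225.75 = 0.0224
χ² = 0.1465 + 0.0271 + 0.0224 = 0.196

0.196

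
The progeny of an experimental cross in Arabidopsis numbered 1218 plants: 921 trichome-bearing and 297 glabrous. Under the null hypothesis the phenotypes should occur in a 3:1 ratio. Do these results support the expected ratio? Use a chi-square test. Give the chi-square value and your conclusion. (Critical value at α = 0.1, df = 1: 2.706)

Expected counts for N = 1218 under a 3:1 ratio (total parts = 4):
  trichome-bearing: 1218 × 3/4 = 913.5
  glabrous: 1218 × 1/4 = 304.5
χ² = Σ (O − E)² / E
  trichome-bearing: (921 − 913.5)² / 913.5 = 0.0616
  glabrous: (297 − 304.5)² / 304.5 = 0.1847
χ² = 0.0616 + 0.1847 = 0.2463 ≈ 0.246
Degrees of freedom = 2 − 1 = 1; critical value at α = 0.1 is 2.706.
Since 0.246 < 2.706, we fail to reject the null hypothesis — the data are consistent with the 3:1 ratio.

0.246; consistent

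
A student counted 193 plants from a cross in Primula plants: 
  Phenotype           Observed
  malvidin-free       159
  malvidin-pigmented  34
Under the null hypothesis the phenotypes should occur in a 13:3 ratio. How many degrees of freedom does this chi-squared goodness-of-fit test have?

A goodness-of-fit test with 2 phenotype classes has df = 2 − 1 = 1.

1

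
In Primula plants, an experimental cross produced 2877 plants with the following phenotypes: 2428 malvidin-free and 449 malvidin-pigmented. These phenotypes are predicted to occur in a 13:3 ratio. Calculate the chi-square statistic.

18.661

Expected counts for N = 2877 under a 13:3 ratio (total parts = 16):
  malvidin-free: 2877 × 13/16 = 2337.5625
  malvidin-pigmented: 2877 × 3/16 = 539.4375
χ² = Σ (O − E)² / E
  malvidin-free: (2428 − 2337.5625)² / 2337.5625 = 3.4989
  malvidin-pigmented: (449 − 539.4375)² / 539.4375 = 15.1620
χ² = 3.4989 + 15.1620 = 18.6609 ≈ 18.661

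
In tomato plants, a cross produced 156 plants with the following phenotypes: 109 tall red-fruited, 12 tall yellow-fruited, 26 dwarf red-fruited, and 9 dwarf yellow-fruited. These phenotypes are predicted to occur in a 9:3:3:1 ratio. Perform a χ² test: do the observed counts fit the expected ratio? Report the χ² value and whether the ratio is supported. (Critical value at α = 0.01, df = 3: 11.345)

15.738; not consistent

Expected counts for N = 156 under a 9:3:3:1 ratio (total parts = 16):
  tall red-fruited: 156 × 9/16 = 87.75
  tall yellow-fruited: 156 × 3/16 = 29.25
  dwarf red-fruited: 156 × 3/16 = 29.25
  dwarf yellow-fruited: 156 × 1/16 = 9.75
χ² = Σ (O − E)² / E
  tall red-fruited: (109 − 87.75)² / 87.75 = 5.1460
  tall yellow-fruited: (12 − 29.25)² / 29.25 = 10.1731
  dwarf red-fruited: (26 − 29.25)² / 29.25 = 0.3611
  dwarf yellow-fruited: (9 − 9.75)² / 9.75 = 0.0577
χ² = 5.1460 + 10.1731 + 0.3611 + 0.0577 = 15.7379 ≈ 15.738
Degrees of freedom = 4 − 1 = 3; critical value at α = 0.01 is 11.345.
Since 15.738 > 11.345, we reject the null hypothesis — the data do not fit the 9:3:3:1 ratio.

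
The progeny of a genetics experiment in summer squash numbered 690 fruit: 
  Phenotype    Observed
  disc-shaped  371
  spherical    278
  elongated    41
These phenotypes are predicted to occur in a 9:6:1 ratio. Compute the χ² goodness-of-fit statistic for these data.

The 9:6:1 ratio has 16 parts, so with N = 690 the expected counts are:
  disc-shaped: 690 × 9/16 = 388.125
  spherical: 690 × 6/16 = 258.75
  elongated: 690 × 1/16 = 43.125
χ² = Σ (O − E)² / E
  disc-shaped: (371 − 388.125)² / 388.125 = 0.7556
  spherical: (278 − 258.75)² / 258.75 = 1.4321
  elongated: (41 − 43.125)² / 43.125 = 0.1047
χ² = 0.7556 + 1.4321 + 0.1047 = 2.2924 ≈ 2.292

2.292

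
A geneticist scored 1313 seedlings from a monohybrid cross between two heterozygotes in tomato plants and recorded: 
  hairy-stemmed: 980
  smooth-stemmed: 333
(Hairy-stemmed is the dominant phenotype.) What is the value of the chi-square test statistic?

For a monohybrid cross between heterozygotes with complete dominance, the expected phenotypic ratio is 3:1.
Under the 3:1 hypothesis (Σ ratio = 4, N = 1313):
  hairy-stemmed: 1313 × 3/4 = 984.75
  smooth-stemmed: 1313 × 1/4 = 328.25
χ² = Σ (O − E)² / E
  hairy-stemmed: (980 − 984.75)² / 984.75 = 0.0229
  smooth-stemmed: (333 − 328.25)² / 328.25 = 0.0687
χ² = 0.0229 + 0.0687 = 0.0916 ≈ 0.092

0.092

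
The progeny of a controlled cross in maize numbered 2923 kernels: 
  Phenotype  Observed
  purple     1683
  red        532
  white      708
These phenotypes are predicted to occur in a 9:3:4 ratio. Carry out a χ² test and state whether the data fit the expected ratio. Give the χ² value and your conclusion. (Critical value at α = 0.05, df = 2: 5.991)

2.095; consistent

The 9:3:4 ratio has 16 parts, so with N = 2923 the expected counts are:
  purple: 2923 × 9/16 = 1644.1875
  red: 2923 × 3/16 = 548.0625
  white: 2923 × 4/16 = 730.75
χ² = Σ (O − E)² / E
  purple: (1683 − 1644.1875)² / 1644.1875 = 0.9162
  red: (532 − 548.0625)² / 548.0625 = 0.4708
  white: (708 − 730.75)² / 730.75 = 0.7083
χ² = 0.9162 + 0.4708 + 0.7083 = 2.0953 ≈ 2.095
Degrees of freedom = 3 − 1 = 2; critical value at α = 0.05 is 5.991.
Since 2.095 < 5.991, we fail to reject the null hypothesis — the data are consistent with the 9:3:4 ratio.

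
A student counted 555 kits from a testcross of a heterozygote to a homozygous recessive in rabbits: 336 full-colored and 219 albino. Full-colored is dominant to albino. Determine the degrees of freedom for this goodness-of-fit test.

1

A testcross of a heterozygote (Aa × aa) gives a 1:1 phenotypic ratio.
A goodness-of-fit test with 2 phenotype classes has df = 2 − 1 = 1.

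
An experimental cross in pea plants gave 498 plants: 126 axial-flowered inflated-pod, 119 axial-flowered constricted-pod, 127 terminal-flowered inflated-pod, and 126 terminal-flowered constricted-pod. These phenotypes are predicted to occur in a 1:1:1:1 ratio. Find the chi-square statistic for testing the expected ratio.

Expected counts for N = 498 under a 1:1:1:1 ratio (total parts = 4):
  axial-flowered inflated-pod: 498 × 1/4 = 124.5
  axial-flowered constricted-pod: 498 × 1/4 = 124.5
  terminal-flowered inflated-pod: 498 × 1/4 = 124.5
  terminal-flowered constricted-pod: 498 × 1/4 = 124.5
χ² = Σ (O − E)² / E
  axial-flowered inflated-pod: (126 − 124.5)² / 124.5 = 0.0181
  axial-flowered constricted-pod: (119 − 124.5)² / 124.5 = 0.2430
  terminal-flowered inflated-pod: (127 − 124.5)² / 124.5 = 0.0502
  terminal-flowered constricted-pod: (126 − 124.5)² / 124.5 = 0.0181
χ² = 0.0181 + 0.2430 + 0.0502 + 0.0181 = 0.3294 ≈ 0.329

0.329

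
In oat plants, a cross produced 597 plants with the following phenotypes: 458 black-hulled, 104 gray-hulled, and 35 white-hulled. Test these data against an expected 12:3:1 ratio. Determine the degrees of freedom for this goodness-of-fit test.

2

A goodness-of-fit test with 3 phenotype classes has df = 3 − 1 = 2.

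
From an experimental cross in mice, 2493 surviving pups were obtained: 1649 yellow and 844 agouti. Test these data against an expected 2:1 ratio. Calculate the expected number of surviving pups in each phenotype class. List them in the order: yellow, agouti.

Expected counts for N = 2493 under a 2:1 ratio (total parts = 3):
  yellow: 2493 × 2/3 = 1662
  agouti: 2493 × 1/3 = 831

1662, 831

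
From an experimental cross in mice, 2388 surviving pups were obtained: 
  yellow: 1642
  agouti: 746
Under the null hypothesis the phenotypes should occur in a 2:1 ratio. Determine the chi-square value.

4.711

The 2:1 ratio has 3 parts, so with N = 2388 the expected counts are:
  yellow: 2388 × 2/3 = 1592
  agouti: 2388 × 1/3 = 796
χ² = Σ (O − E)² / E
  yellow: (1642 − 1592)² / 1592 = 1.5704
  agouti: (746 − 796)² / 796 = 3.1407
χ² = 1.5704 + 3.1407 = 4.7111 ≈ 4.711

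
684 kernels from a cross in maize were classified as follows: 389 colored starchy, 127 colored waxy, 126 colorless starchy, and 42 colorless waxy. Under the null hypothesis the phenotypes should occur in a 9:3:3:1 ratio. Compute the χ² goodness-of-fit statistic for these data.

0.112

Under the 9:3:3:1 hypothesis (Σ ratio = 16, N = 684):
  colored starchy: 684 × 9/16 = 384.75
  colored waxy: 684 × 3/16 = 128.25
  colorless starchy: 684 × 3/16 = 128.25
  colorless waxy: 684 × 1/16 = 42.75
χ² = Σ (O − E)² / E
  colored starchy: (389 − 384.75)² / 384.75 = 0.0469
  colored waxy: (127 − 128.25)² / 128.25 = 0.0122
  colorless starchy: (126 − 128.25)² / 128.25 = 0.0395
  colorless waxy: (42 − 42.75)² / 42.75 = 0.0132
χ² = 0.0469 + 0.0122 + 0.0395 + 0.0132 = 0.1118 ≈ 0.112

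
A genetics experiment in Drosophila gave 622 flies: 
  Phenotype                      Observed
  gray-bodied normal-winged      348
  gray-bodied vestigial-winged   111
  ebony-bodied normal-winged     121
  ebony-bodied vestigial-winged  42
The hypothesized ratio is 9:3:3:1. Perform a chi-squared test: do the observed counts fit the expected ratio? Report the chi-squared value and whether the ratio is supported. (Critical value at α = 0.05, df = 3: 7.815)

0.697; consistent

Under the 9:3:3:1 hypothesis (Σ ratio = 16, N = 622):
  gray-bodied normal-winged: 622 × 9/16 = 349.875
  gray-bodied vestigial-winged: 622 × 3/16 = 116.625
  ebony-bodied normal-winged: 622 × 3/16 = 116.625
  ebony-bodied vestigial-winged: 622 × 1/16 = 38.875
χ² = Σ (O − E)² / E
  gray-bodied normal-winged: (348 − 349.875)² / 349.875 = 0.0100
  gray-bodied vestigial-winged: (111 − 116.625)² / 116.625 = 0.2713
  ebony-bodied normal-winged: (121 − 116.625)² / 116.625 = 0.1641
  ebony-bodied vestigial-winged: (42 − 38.875)² / 38.875 = 0.2512
χ² = 0.0100 + 0.2713 + 0.1641 + 0.2512 = 0.6966 ≈ 0.697
Degrees of freedom = 4 − 1 = 3; critical value at α = 0.05 is 7.815.
Since 0.697 < 7.815, we fail to reject the null hypothesis — the data are consistent with the 9:3:3:1 ratio.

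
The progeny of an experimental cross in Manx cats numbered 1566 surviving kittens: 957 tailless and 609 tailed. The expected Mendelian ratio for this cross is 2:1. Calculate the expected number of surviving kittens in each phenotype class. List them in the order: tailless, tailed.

Total ratio parts = 3. Expected numbers out of 1566:
  tailless: 1566 × 2/3 = 1044
  tailed: 1566 × 1/3 = 522

1044, 522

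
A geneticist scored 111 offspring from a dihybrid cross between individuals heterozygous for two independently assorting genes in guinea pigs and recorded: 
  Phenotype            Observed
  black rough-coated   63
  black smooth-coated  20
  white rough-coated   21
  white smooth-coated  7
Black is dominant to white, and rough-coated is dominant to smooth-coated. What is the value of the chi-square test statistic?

0.039

A dihybrid F₂ with independent assortment and complete dominance at both loci gives a 9:3:3:1 phenotypic ratio.
Expected counts for N = 111 under a 9:3:3:1 ratio (total parts = 16):
  black rough-coated: 111 × 9/16 = 62.4375
  black smooth-coated: 111 × 3/16 = 20.8125
  white rough-coated: 111 × 3/16 = 20.8125
  white smooth-coated: 111 × 1/16 = 6.9375
χ² = Σ (O − E)² / E
  black rough-coated: (63 − 62.4375)² / 62.4375 = 0.0051
  black smooth-coated: (20 − 20.8125)² / 20.8125 = 0.0317
  white rough-coated: (21 − 20.8125)² / 20.8125 = 0.0017
  white smooth-coated: (7 − 6.9375)² / 6.9375 = 0.0006
χ² = 0.0051 + 0.0317 + 0.0017 + 0.0006 = 0.0391 ≈ 0.039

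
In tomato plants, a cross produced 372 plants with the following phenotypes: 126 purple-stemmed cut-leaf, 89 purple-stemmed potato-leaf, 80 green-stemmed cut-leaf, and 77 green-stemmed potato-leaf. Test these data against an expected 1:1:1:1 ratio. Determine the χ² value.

16.452

The 1:1:1:1 ratio has 4 parts, so with N = 372 the expected counts are:
  purple-stemmed cut-leaf: 372 × 1/4 = 93
  purple-stemmed potato-leaf: 372 × 1/4 = 93
  green-stemmed cut-leaf: 372 × 1/4 = 93
  green-stemmed potato-leaf: 372 × 1/4 = 93
χ² = Σ (O − E)² / E
  purple-stemmed cut-leaf: (126 − 93)² / 93 = 11.7097
  purple-stemmed potato-leaf: (89 − 93)² / 93 = 0.1720
  green-stemmed cut-leaf: (80 − 93)² / 93 = 1.8172
  green-stemmed potato-leaf: (77 − 93)² / 93 = 2.7527
χ² = 11.7097 + 0.1720 + 1.8172 + 2.7527 = 16.4516 ≈ 16.452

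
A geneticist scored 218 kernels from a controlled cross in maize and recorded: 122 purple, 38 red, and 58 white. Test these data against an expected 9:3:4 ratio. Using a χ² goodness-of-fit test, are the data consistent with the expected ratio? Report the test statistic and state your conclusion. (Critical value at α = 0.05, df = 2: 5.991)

Total ratio parts = 16. Expected numbers out of 218:
  purple: 218 × 9/16 = 122.625
  red: 218 × 3/16 = 40.875
  white: 218 × 4/16 = 54.5
χ² = Σ (O − E)² / E
  purple: (122 − 122.625)² / 122.625 = 0.0032
  red: (38 − 40.875)² / 40.875 = 0.2022
  white: (58 − 54.5)² / 54.5 = 0.2248
χ² = 0.0032 + 0.2022 + 0.2248 = 0.4302 ≈ 0.430
Degrees of freedom = 3 − 1 = 2; critical value at α = 0.05 is 5.991.
Since 0.430 < 5.991, we fail to reject the null hypothesis — the data are consistent with the 9:3:4 ratio.

0.430; consistent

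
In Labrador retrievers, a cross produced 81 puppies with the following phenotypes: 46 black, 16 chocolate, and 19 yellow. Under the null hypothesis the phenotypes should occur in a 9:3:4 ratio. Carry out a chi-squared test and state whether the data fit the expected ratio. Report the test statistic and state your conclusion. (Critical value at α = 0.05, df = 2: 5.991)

Expected counts for N = 81 under a 9:3:4 ratio (total parts = 16):
  black: 81 × 9/16 = 45.5625
  chocolate: 81 × 3/16 = 15.1875
  yellow: 81 × 4/16 = 20.25
χ² = Σ (O − E)² / E
  black: (46 − 45.5625)² / 45.5625 = 0.0042
  chocolate: (16 − 15.1875)² / 15.1875 = 0.0435
  yellow: (19 − 20.25)² / 20.25 = 0.0772
χ² = 0.0042 + 0.0435 + 0.0772 = 0.1249 ≈ 0.125
Degrees of freedom = 3 − 1 = 2; critical value at α = 0.05 is 5.991.
Since 0.125 < 5.991, we fail to reject the null hypothesis — the data are consistent with the 9:3:4 ratio.

0.125; consistent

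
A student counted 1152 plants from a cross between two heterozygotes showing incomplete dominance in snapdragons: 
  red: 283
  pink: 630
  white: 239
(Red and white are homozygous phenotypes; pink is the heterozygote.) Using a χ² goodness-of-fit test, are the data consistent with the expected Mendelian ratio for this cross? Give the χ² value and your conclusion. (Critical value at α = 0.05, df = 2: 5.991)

With incomplete dominance, a heterozygote × heterozygote cross gives a 1:2:1 phenotypic ratio.
Total ratio parts = 4. Expected numbers out of 1152:
  red: 1152 × 1/4 = 288
  pink: 1152 × 2/4 = 576
  white: 1152 × 1/4 = 288
χ² = Σ (O − E)² / E
  red: (283 − 288)² / 288 = 0.0868
  pink: (630 − 576)² / 576 = 5.0625
  white: (239 − 288)² / 288 = 8.3368
χ² = 0.0868 + 5.0625 + 8.3368 = 13.4861 ≈ 13.486
Degrees of freedom = 3 − 1 = 2; critical value at α = 0.05 is 5.991.
Since 13.486 > 5.991, we reject the null hypothesis — the data do not fit the 1:2:1 ratio.

13.486; not consistent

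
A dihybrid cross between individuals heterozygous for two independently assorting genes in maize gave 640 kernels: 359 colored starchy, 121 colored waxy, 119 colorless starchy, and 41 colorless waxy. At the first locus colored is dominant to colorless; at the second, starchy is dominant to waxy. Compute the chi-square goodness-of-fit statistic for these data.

0.044

A dihybrid F₂ with independent assortment and complete dominance at both loci gives a 9:3:3:1 phenotypic ratio.
The 9:3:3:1 ratio has 16 parts, so with N = 640 the expected counts are:
  colored starchy: 640 × 9/16 = 360
  colored waxy: 640 × 3/16 = 120
  colorless starchy: 640 × 3/16 = 120
  colorless waxy: 640 × 1/16 = 40
χ² = Σ (O − E)² / E
  colored starchy: (359 − 360)² / 360 = 0.0028
  colored waxy: (121 − 120)² / 120 = 0.0083
  colorless starchy: (119 − 120)² / 120 = 0.0083
  colorless waxy: (41 − 40)² / 40 = 0.0250
χ² = 0.0028 + 0.0083 + 0.0083 + 0.0250 = 0.0444 ≈ 0.044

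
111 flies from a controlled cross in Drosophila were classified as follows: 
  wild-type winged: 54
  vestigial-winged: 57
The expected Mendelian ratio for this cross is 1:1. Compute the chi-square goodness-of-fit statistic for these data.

Under the 1:1 hypothesis (Σ ratio = 2, N = 111):
  wild-type winged: 111 × 1/2 = 55.5
  vestigial-winged: 111 × 1/2 = 55.5
χ² = Σ (O − E)² / E
  wild-type winged: (54 − 55.5)² / 55.5 = 0.0405
  vestigial-winged: (57 − 55.5)² / 55.5 = 0.0405
χ² = 0.0405 + 0.0405 = 0.081

0.081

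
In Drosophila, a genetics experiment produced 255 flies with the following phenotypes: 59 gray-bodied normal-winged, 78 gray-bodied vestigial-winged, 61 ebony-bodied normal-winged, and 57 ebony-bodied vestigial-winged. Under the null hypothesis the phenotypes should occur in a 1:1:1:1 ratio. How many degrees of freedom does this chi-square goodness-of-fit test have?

3

A goodness-of-fit test with 4 phenotype classes has df = 4 − 1 = 3.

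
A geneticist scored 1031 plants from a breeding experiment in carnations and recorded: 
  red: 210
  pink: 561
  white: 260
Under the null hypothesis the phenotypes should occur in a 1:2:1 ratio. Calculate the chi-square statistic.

12.882

The 1:2:1 ratio has 4 parts, so with N = 1031 the expected counts are:
  red: 1031 × 1/4 = 257.75
  pink: 1031 × 2/4 = 515.5
  white: 1031 × 1/4 = 257.75
χ² = Σ (O − E)² / E
  red: (210 − 257.75)² / 257.75 = 8.8460
  pink: (561 − 515.5)² / 515.5 = 4.0160
  white: (260 − 257.75)² / 257.75 = 0.0196
χ² = 8.8460 + 4.0160 + 0.0196 = 12.8816 ≈ 12.882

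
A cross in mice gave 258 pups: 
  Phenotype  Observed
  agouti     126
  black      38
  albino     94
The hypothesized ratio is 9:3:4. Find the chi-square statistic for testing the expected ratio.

18.238

The 9:3:4 ratio has 16 parts, so with N = 258 the expected counts are:
  agouti: 258 × 9/16 = 145.125
  black: 258 × 3/16 = 48.375
  albino: 258 × 4/16 = 64.5
χ² = Σ (O − E)² / E
  agouti: (126 − 145.125)² / 145.125 = 2.5203
  black: (38 − 48.375)² / 48.375 = 2.2251
  albino: (94 − 64.5)² / 64.5 = 13.4922
χ² = 2.5203 + 2.2251 + 13.4922 = 18.2376 ≈ 18.238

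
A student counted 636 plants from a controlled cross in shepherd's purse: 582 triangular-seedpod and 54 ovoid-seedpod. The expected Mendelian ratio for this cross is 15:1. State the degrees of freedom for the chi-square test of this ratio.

1

A goodness-of-fit test with 2 phenotype classes has df = 2 − 1 = 1.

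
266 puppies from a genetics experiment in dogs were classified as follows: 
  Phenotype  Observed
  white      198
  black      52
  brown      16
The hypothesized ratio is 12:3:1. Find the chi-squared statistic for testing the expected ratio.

0.125

Under the 12:3:1 hypothesis (Σ ratio = 16, N = 266):
  white: 266 × 12/16 = 199.5
  black: 266 × 3/16 = 49.875
  brown: 266 × 1/16 = 16.625
χ² = Σ (O − E)² / E
  white: (198 − 199.5)² / 199.5 = 0.0113
  black: (52 − 49.875)² / 49.875 = 0.0905
  brown: (16 − 16.625)² / 16.625 = 0.0235
χ² = 0.0113 + 0.0905 + 0.0235 = 0.1253 ≈ 0.125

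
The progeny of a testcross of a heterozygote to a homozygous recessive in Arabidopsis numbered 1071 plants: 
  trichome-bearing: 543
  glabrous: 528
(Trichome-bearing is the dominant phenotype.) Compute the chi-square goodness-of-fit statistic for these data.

A testcross of a heterozygote (Aa × aa) gives a 1:1 phenotypic ratio.
Under the 1:1 hypothesis (Σ ratio = 2, N = 1071):
  trichome-bearing: 1071 × 1/2 = 535.5
  glabrous: 1071 × 1/2 = 535.5
χ² = Σ (O − E)² / E
  trichome-bearing: (543 − 535.5)² / 535.5 = 0.1050
  glabrous: (528 − 535.5)² / 535.5 = 0.1050
χ² = 0.1050 + 0.1050 = 0.210

0.210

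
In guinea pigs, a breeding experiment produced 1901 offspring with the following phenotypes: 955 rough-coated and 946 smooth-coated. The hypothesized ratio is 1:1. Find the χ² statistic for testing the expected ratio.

Expected counts for N = 1901 under a 1:1 ratio (total parts = 2):
  rough-coated: 1901 × 1/2 = 950.5
  smooth-coated: 1901 × 1/2 = 950.5
χ² = Σ (O − E)² / E
  rough-coated: (955 − 950.5)² / 950.5 = 0.0213
  smooth-coated: (946 − 950.5)² / 950.5 = 0.0213
χ² = 0.0213 + 0.0213 = 0.0426 ≈ 0.043

0.043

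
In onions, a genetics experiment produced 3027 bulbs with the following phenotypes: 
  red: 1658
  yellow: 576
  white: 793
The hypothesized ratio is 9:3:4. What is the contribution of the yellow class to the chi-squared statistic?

Total ratio parts = 16. Expected numbers out of 3027:
  red: 3027 × 9/16 = 1702.6875
  yellow: 3027 × 3/16 = 567.5625
  white: 3027 × 4/16 = 756.75
Contribution of yellow: (576 − 567.5625)² / 567.5625 = 0.1254

0.125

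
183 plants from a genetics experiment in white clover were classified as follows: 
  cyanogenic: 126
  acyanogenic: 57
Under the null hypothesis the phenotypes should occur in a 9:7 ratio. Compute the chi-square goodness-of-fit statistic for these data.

11.810

Under the 9:7 hypothesis (Σ ratio = 16, N = 183):
  cyanogenic: 183 × 9/16 = 102.9375
  acyanogenic: 183 × 7/16 = 80.0625
χ² = Σ (O − E)² / E
  cyanogenic: (126 − 102.9375)² / 102.9375 = 5.1670
  acyanogenic: (57 − 80.0625)² / 80.0625 = 6.6433
χ² = 5.1670 + 6.6433 = 11.8103 ≈ 11.810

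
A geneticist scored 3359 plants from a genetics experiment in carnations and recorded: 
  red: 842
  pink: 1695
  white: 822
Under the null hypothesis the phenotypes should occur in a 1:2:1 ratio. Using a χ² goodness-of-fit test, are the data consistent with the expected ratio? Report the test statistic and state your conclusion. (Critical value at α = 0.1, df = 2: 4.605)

Expected counts for N = 3359 under a 1:2:1 ratio (total parts = 4):
  red: 3359 × 1/4 = 839.75
  pink: 3359 × 2/4 = 1679.5
  white: 3359 × 1/4 = 839.75
χ² = Σ (O − E)² / E
  red: (842 − 839.75)² / 839.75 = 0.0060
  pink: (1695 − 1679.5)² / 1679.5 = 0.1430
  white: (822 − 839.75)² / 839.75 = 0.3752
χ² = 0.0060 + 0.1430 + 0.3752 = 0.5242 ≈ 0.524
Degrees of freedom = 3 − 1 = 2; critical value at α = 0.1 is 4.605.
Since 0.524 < 4.605, we fail to reject the null hypothesis — the data are consistent with the 1:2:1 ratio.

0.524; consistent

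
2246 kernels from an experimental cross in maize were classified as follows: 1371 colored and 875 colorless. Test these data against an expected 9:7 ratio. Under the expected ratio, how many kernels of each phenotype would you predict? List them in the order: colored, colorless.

The 9:7 ratio has 16 parts, so with N = 2246 the expected counts are:
  colored: 2246 × 9/16 = 1263.375
  colorless: 2246 × 7/16 = 982.625

1263.375, 982.625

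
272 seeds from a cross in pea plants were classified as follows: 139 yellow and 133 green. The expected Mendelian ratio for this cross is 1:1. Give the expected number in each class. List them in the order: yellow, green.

136, 136

Expected counts for N = 272 under a 1:1 ratio (total parts = 2):
  yellow: 272 × 1/2 = 136
  green: 272 × 1/2 = 136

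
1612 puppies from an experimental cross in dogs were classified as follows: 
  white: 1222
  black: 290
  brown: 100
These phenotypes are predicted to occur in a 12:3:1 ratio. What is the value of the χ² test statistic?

0.642

Total ratio parts = 16. Expected numbers out of 1612:
  white: 1612 × 12/16 = 1209
  black: 1612 × 3/16 = 302.25
  brown: 1612 × 1/16 = 100.75
χ² = Σ (O − E)² / E
  white: (1222 − 1209)² / 1209 = 0.1398
  black: (290 − 302.25)² / 302.25 = 0.4965
  brown: (100 − 100.75)² / 100.75 = 0.0056
χ² = 0.1398 + 0.4965 + 0.0056 = 0.6419 ≈ 0.642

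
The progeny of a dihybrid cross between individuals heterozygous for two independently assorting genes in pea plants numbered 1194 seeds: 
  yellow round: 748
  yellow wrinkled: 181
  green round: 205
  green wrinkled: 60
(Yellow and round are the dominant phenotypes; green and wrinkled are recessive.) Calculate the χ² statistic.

21.354

A dihybrid F₂ with independent assortment and complete dominance at both loci gives a 9:3:3:1 phenotypic ratio.
The 9:3:3:1 ratio has 16 parts, so with N = 1194 the expected counts are:
  yellow round: 1194 × 9/16 = 671.625
  yellow wrinkled: 1194 × 3/16 = 223.875
  green round: 1194 × 3/16 = 223.875
  green wrinkled: 1194 × 1/16 = 74.625
χ² = Σ (O − E)² / E
  yellow round: (748 − 671.625)² / 671.625 = 8.6851
  yellow wrinkled: (181 − 223.875)² / 223.875 = 8.2111
  green round: (205 − 223.875)² / 223.875 = 1.5914
  green wrinkled: (60 − 74.625)² / 74.625 = 2.8662
χ² = 8.6851 + 8.2111 + 1.5914 + 2.8662 = 21.3538 ≈ 21.354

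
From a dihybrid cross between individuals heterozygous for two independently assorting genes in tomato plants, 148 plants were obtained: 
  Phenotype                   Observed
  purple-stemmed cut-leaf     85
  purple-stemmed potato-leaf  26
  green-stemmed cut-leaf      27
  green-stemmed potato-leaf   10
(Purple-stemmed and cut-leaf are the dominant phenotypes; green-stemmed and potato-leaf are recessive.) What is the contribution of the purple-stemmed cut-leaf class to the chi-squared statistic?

0.037

A dihybrid F₂ with independent assortment and complete dominance at both loci gives a 9:3:3:1 phenotypic ratio.
Under the 9:3:3:1 hypothesis (Σ ratio = 16, N = 148):
  purple-stemmed cut-leaf: 148 × 9/16 = 83.25
  purple-stemmed potato-leaf: 148 × 3/16 = 27.75
  green-stemmed cut-leaf: 148 × 3/16 = 27.75
  green-stemmed potato-leaf: 148 × 1/16 = 9.25
Contribution of purple-stemmed cut-leaf: (85 − 83.25)² / 83.25 = 0.0368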